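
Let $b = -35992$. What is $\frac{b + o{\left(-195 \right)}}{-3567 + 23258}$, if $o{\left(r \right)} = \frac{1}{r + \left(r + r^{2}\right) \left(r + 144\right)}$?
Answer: $- \frac{69447463801}{37994276775} \approx -1.8278$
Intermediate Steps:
$o{\left(r \right)} = \frac{1}{r + \left(144 + r\right) \left(r + r^{2}\right)}$ ($o{\left(r \right)} = \frac{1}{r + \left(r + r^{2}\right) \left(144 + r\right)} = \frac{1}{r + \left(144 + r\right) \left(r + r^{2}\right)}$)
$\frac{b + o{\left(-195 \right)}}{-3567 + 23258} = \frac{-35992 + \frac{1}{\left(-195\right) \left(145 + \left(-195\right)^{2} + 145 \left(-195\right)\right)}}{-3567 + 23258} = \frac{-35992 - \frac{1}{195 \left(145 + 38025 - 28275\right)}}{19691} = \left(-35992 - \frac{1}{195 \cdot 9895}\right) \frac{1}{19691} = \left(-35992 - \frac{1}{1929525}\right) \frac{1}{19691} = \left(- \frac{69447463801}{1929525}\right) \frac{1}{19691} = - \frac{69447463801}{37994276775}$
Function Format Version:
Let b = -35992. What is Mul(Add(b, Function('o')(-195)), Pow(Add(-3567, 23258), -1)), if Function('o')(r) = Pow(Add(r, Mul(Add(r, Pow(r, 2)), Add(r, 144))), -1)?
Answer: Rational(-69447463801, 37994276775) ≈ -1.8278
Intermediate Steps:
Function('o')(r) = Pow(Add(r, Mul(Add(144, r), Add(r, Pow(r, 2)))), -1) (Function('o')(r) = Pow(Add(r, Mul(Add(r, Pow(r, 2)), Add(144, r))), -1) = Pow(Add(r, Mul(Add(144, r), Add(r, Pow(r, 2)))), -1))
Mul(Add(b, Function('o')(-195)), Pow(Add(-3567, 23258), -1)) = Mul(Add(-35992, Mul(Pow(-195, -1), Pow(Add(145, Pow(-195, 2), Mul(145, -195)), -1))), Pow(Add(-3567, 23258), -1)) = Mul(Add(-35992, Mul(Rational(-1, 195), Pow(Add(145, 38025, -28275), -1))), Pow(19691, -1)) = Mul(Add(-35992, Mul(Rational(-1, 195), Pow(9895, -1))), Rational(1, 19691)) = Mul(Add(-35992, Mul(Rational(-1, 195), Rational(1, 9895))), Rational(1, 19691)) = Mul(Add(-35992, Rational(-1, 1929525)), Rational(1, 19691)) = Mul(Rational(-69447463801, 1929525), Rational(1, 19691)) = Rational(-69447463801, 37994276775)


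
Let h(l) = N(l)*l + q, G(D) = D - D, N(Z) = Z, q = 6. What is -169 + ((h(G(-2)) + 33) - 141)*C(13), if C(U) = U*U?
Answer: -17407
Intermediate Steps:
G(D) = 0
C(U) = U²
h(l) = 6 + l² (h(l) = l*l + 6 = l² + 6 = 6 + l²)
-169 + ((h(G(-2)) + 33) - 141)*C(13) = -169 + (((6 + 0²) + 33) - 141)*13² = -169 + (((6 + 0) + 33) - 141)*169 = -169 + ((6 + 33) - 141)*169 = -169 + (39 - 141)*169 = -169 - 102*169 = -169 - 17238 = -17407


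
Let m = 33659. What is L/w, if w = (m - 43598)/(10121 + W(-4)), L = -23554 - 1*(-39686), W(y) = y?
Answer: -163207444/9939 ≈ -16421.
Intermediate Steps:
L = 16132 (L = -23554 + 39686 = 16132)
w = -9939/10117 (w = (33659 - 43598)/(10121 - 4) = -9939/10117 ≈ -0.98241)
L/w = 16132/(-9939/10117) = 16132*(-10117/9939) = -163207444/9939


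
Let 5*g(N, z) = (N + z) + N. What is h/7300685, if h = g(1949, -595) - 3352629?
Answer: -16759842/36503425 ≈ -0.45913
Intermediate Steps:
g(N, z) = z/5 + 2*N/5 (g(N, z) = ((N + z) + N)/5 = (z + 2*N)/5 = z/5 + 2*N/5)
h = -16759842/5 (h = ((1/5)*(-595) + (2/5)*1949) - 3352629 = (-119 + 3898/5) - 3352629 = 3303/5 - 3352629 = -16759842/5 ≈ -3.3520e+6)
h/7300685 = -16759842/5/7300685 = -16759842/5*1/7300685 = -16759842/36503425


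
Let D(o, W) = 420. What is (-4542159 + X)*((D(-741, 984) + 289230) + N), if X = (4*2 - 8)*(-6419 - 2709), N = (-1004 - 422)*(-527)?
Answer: -4729077927168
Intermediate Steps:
N = 751502 (N = -1426*(-527) = 751502)
X = 0 (X = (8 - 8)*(-9128) = 0*(-9128) = 0)
(-4542159 + X)*((D(-741, 984) + 289230) + N) = (-4542159 + 0)*((420 + 289230) + 751502) = -4542159*(289650 + 751502) = -4542159*1041152 = -4729077927168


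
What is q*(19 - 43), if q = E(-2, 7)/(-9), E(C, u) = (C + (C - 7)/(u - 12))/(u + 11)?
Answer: -4/135 ≈ -0.029630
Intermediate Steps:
E(C, u) = (C + (-7 + C)/(-12 + u))/(11 + u)
q = 1/810 (q = ((7 + 11*(-2) - 1*(-2)*7)/(132 + 7 - 1*7²))/(-9) = ((7 - 22 + 14)/(132 + 7 - 1*49))*(-⅑) = (-1/(132 + 7 - 49))*(-⅑) = (-1/90)*(-⅑) = ((1/90)*(-1))*(-⅑) = -1/90*(-⅑) = 1/810 ≈ 0.0012346)
q*(19 - 43) = (19 - 43)/810 = (1/810)*(-24) = -4/135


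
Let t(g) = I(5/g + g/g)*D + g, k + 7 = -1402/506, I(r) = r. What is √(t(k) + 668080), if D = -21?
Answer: √7258567632529730/104236 ≈ 817.35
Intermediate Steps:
k = -2472/253 (k = -7 - 1402/506 = -7 - 1402*1/506 = -7 - 701/253 = -2472/253 ≈ -9.7708)
t(g) = -21 + g - 105/g (t(g) = (5/g + g/g)*(-21) + g = (5/g + 1)*(-21) + g = (1 + 5/g)*(-21) + g = (-21 - 105/g) + g = -21 + g - 105/g)
√(t(k) + 668080) = √((-21 - 2472/253 - 105/(-2472/253)) + 668080) = √((-21 - 2472/253 - 105*(-253/2472)) + 668080) = √((-21 - 2472/253 + 8855/824) + 668080) = √(-4174525/208472 + 668080) = √(139271799235/208472) = √7258567632529730/104236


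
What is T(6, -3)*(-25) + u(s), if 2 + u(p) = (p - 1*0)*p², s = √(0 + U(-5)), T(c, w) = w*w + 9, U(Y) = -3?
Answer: -452 - 3*I*√3 ≈ -452.0 - 5.1962*I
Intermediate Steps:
T(c, w) = 9 + w² (T(c, w) = w² + 9 = 9 + w²)
s = I*√3 (s = √(0 - 3) = √(-3) = I*√3 ≈ 1.732*I)
u(p) = -2 + p³ (u(p) = -2 + (p - 1*0)*p² = -2 + (p + 0)*p² = -2 + p*p² = -2 + p³)
T(6, -3)*(-25) + u(s) = (9 + (-3)²)*(-25) + (-2 + (I*√3)³) = (9 + 9)*(-25) + (-2 - 3*I*√3) = 18*(-25) + (-2 - 3*I*√3) = -450 + (-2 - 3*I*√3) = -452 - 3*I*√3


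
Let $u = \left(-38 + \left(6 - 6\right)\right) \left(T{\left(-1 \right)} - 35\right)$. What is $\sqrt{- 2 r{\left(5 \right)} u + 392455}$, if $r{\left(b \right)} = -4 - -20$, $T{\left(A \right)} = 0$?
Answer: $\sqrt{349895} \approx 591.52$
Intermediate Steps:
$r{\left(b \right)} = 16$ ($r{\left(b \right)} = -4 + 20 = 16$)
$u = 1330$ ($u = \left(-38 + \left(6 - 6\right)\right) \left(0 - 35\right) = \left(-38 + 0\right) \left(-35\right) = \left(-38\right) \left(-35\right) = 1330$)
$\sqrt{- 2 r{\left(5 \right)} u + 392455} = \sqrt{\left(-2\right) 16 \cdot 1330 + 392455} = \sqrt{\left(-32\right) 1330 + 392455} = \sqrt{-42560 + 392455} = \sqrt{349895}$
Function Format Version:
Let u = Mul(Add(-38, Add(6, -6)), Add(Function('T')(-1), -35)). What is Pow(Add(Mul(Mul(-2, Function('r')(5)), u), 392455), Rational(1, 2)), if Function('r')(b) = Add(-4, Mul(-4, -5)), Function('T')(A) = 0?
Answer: Pow(349895, Rational(1, 2)) ≈ 591.52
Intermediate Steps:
Function('r')(b) = 16 (Function('r')(b) = Add(-4, 20) = 16)
u = 1330 (u = Mul(Add(-38, Add(6, -6)), Add(0, -35)) = Mul(Add(-38, 0), -35) = Mul(-38, -35) = 1330)
Pow(Add(Mul(Mul(-2, Function('r')(5)), u), 392455), Rational(1, 2)) = Pow(Add(Mul(Mul(-2, 16), 1330), 392455), Rational(1, 2)) = Pow(Add(Mul(-32, 1330), 392455), Rational(1, 2)) = Pow(Add(-42560, 392455), Rational(1, 2)) = Pow(349895, Rational(1, 2))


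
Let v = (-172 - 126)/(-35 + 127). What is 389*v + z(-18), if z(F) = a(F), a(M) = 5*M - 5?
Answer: -62331/46 ≈ -1355.0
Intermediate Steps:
a(M) = -5 + 5*M
z(F) = -5 + 5*F
v = -149/46 (v = -298/92 = -298*1/92 = -149/46 ≈ -3.2391)
389*v + z(-18) = 389*(-149/46) + (-5 + 5*(-18)) = -57961/46 + (-5 - 90) = -57961/46 - 95 = -62331/46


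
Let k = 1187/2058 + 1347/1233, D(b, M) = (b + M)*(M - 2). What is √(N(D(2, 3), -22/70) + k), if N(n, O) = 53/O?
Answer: I*√32775713483898/443058 ≈ 12.922*I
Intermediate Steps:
D(b, M) = (-2 + M)*(M + b) (D(b, M) = (M + b)*(-2 + M) = (-2 + M)*(M + b))
k = 470633/281946 (k = 1187*(1/2058) + 1347*(1/1233) = 1187/2058 + 449/411 = 470633/281946 ≈ 1.6692)
√(N(D(2, 3), -22/70) + k) = √(53/((-22/70)) + 470633/281946) = √(53/((-22*1/70)) + 470633/281946) = √(53/(-11/35) + 470633/281946) = √(53*(-35/11) + 470633/281946) = √(-1855/11 + 470633/281946) = √(-517832867/3101406) = I*√32775713483898/443058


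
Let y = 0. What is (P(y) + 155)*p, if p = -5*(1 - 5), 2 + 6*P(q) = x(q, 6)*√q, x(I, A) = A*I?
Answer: 9280/3 ≈ 3093.3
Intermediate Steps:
P(q) = -⅓ + q^(3/2) (P(q) = -⅓ + ((6*q)*√q)/6 = -⅓ + (6*q^(3/2))/6 = -⅓ + q^(3/2))
p = 20 (p = -5*(-4) = 20)
(P(y) + 155)*p = ((-⅓ + 0^(3/2)) + 155)*20 = ((-⅓ + 0) + 155)*20 = (-⅓ + 155)*20 = (464/3)*20 = 9280/3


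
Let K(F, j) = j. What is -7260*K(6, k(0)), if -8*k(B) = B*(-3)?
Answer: 0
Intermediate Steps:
k(B) = 3*B/8 (k(B) = -B*(-3)/8 = -(-3)*B/8 = 3*B/8)
-7260*K(6, k(0)) = -5445*0/2 = -7260*0 = 0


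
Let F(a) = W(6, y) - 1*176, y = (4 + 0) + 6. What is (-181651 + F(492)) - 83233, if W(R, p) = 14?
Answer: -265046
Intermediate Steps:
y = 10 (y = 4 + 6 = 10)
F(a) = -162 (F(a) = 14 - 1*176 = 14 - 176 = -162)
(-181651 + F(492)) - 83233 = (-181651 - 162) - 83233 = -181813 - 83233 = -265046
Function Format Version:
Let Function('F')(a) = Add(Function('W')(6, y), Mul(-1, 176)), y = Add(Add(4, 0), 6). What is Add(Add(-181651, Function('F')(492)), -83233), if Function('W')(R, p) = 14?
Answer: -265046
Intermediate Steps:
y = 10 (y = Add(4, 6) = 10)
Function('F')(a) = -162 (Function('F')(a) = Add(14, Mul(-1, 176)) = Add(14, -176) = -162)
Add(Add(-181651, Function('F')(492)), -83233) = Add(Add(-181651, -162), -83233) = Add(-181813, -83233) = -265046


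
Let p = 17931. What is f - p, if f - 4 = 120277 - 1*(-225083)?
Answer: 327433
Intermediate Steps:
f = 345364 (f = 4 + (120277 - 1*(-225083)) = 4 + (120277 + 225083) = 4 + 345360 = 345364)
f - p = 345364 - 1*17931 = 345364 - 17931 = 327433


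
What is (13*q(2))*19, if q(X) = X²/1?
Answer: 988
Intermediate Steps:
q(X) = X² (q(X) = 1*X² = X²)
(13*q(2))*19 = (13*2²)*19 = (13*4)*19 = 52*19 = 988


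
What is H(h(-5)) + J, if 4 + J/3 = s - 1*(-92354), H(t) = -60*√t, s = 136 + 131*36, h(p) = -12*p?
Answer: 291606 - 120*√15 ≈ 2.9114e+5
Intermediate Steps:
s = 4852 (s = 136 + 4716 = 4852)
J = 291606 (J = -12 + 3*(4852 - 1*(-92354)) = -12 + 3*(4852 + 92354) = -12 + 3*97206 = -12 + 291618 = 291606)
H(h(-5)) + J = -60*2*√15 + 291606 = -120*√15 + 291606 = 291606 - 120*√15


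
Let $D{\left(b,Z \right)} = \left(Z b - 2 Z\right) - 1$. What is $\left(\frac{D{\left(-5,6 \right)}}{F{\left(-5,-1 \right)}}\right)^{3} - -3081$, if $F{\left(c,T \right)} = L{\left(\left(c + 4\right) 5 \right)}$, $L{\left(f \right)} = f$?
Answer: $\frac{464632}{125} \approx 3717.1$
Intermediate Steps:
$F{\left(c,T \right)} = 20 + 5 c$ ($F{\left(c,T \right)} = \left(c + 4\right) 5 = \left(4 + c\right) 5 = 20 + 5 c$)
$D{\left(b,Z \right)} = -1 - 2 Z + Z b$ ($D{\left(b,Z \right)} = \left(- 2 Z + Z b\right) - 1 = -1 - 2 Z + Z b$)
$\left(\frac{D{\left(-5,6 \right)}}{F{\left(-5,-1 \right)}}\right)^{3} - -3081 = \left(\frac{-1 - 12 + 6 \left(-5\right)}{20 + 5 \left(-5\right)}\right)^{3} - -3081 = \left(\frac{-1 - 12 - 30}{20 - 25}\right)^{3} + 3081 = \left(- \frac{43}{-5}\right)^{3} + 3081 = \left(\left(-43\right) \left(- \frac{1}{5}\right)\right)^{3} + 3081 = \left(\frac{43}{5}\right)^{3} + 3081 = \frac{79507}{125} + 3081 = \frac{464632}{125}$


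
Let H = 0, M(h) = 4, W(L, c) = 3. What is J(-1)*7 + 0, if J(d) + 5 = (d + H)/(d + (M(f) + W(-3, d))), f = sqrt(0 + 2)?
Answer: -217/6 ≈ -36.167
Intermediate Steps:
f = sqrt(2) ≈ 1.4142
J(d) = -5 + d/(7 + d) (J(d) = -5 + (d + 0)/(d + (4 + 3)) = -5 + d/(d + 7) = -5 + d/(7 + d))
J(-1)*7 + 0 = ((-35 - 4*(-1))/(7 - 1))*7 + 0 = ((-35 + 4)/6)*7 + 0 = ((1/6)*(-31))*7 + 0 = -31/6*7 + 0 = -217/6 + 0 = -217/6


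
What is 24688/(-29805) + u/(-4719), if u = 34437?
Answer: -29305063/3606405 ≈ -8.1258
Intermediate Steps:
24688/(-29805) + u/(-4719) = 24688/(-29805) + 34437/(-4719) = 24688*(-1/29805) + 34437*(-1/4719) = -24688/29805 - 883/121 = -29305063/3606405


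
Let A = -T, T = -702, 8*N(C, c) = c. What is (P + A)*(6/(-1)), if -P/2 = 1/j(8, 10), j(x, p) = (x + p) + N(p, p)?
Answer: -324276/77 ≈ -4211.4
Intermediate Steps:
N(C, c) = c/8
j(x, p) = x + 9*p/8 (j(x, p) = (x + p) + p/8 = (p + x) + p/8 = x + 9*p/8)
P = -8/77 (P = -2/(8 + (9/8)*10) = -2/(8 + 45/4) = -2/77/4 = -2*4/77 = -8/77 ≈ -0.10390)
A = 702 (A = -1*(-702) = 702)
(P + A)*(6/(-1)) = (-8/77 + 702)*(6/(-1)) = 54046*(6*(-1))/77 = (54046/77)*(-6) = -324276/77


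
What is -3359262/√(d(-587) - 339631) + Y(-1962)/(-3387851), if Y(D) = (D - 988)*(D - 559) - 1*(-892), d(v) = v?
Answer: -7437842/3387851 + 559877*I*√37802/18901 ≈ -2.1954 + 5759.2*I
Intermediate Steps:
Y(D) = 892 + (-988 + D)*(-559 + D) (Y(D) = (-988 + D)*(-559 + D) + 892 = 892 + (-988 + D)*(-559 + D))
-3359262/√(d(-587) - 339631) + Y(-1962)/(-3387851) = -3359262/√(-587 - 339631) + (553184 + (-1962)² - 1547*(-1962))/(-3387851) = -3359262*(-I*√37802/113406) + (553184 + 3849444 + 3035214)*(-1/3387851) = -3359262*(-I*√37802/113406) + 7437842*(-1/3387851) = -(-559877)*I*√37802/18901 - 7437842/3387851 = 559877*I*√37802/18901 - 7437842/3387851 = -7437842/3387851 + 559877*I*√37802/18901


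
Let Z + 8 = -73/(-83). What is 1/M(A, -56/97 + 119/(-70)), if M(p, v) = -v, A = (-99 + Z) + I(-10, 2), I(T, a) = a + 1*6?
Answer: 970/2209 ≈ 0.43911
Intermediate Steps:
Z = -591/83 (Z = -8 - 73/(-83) = -8 - 73*(-1/83) = -8 + 73/83 = -591/83 ≈ -7.1205)
I(T, a) = 6 + a (I(T, a) = a + 6 = 6 + a)
A = -8144/83 (A = (-99 - 591/83) + (6 + 2) = -8808/83 + 8 = -8144/83 ≈ -98.120)
1/M(A, -56/97 + 119/(-70)) = 1/(-(-56/97 + 119/(-70))) = 1/(-(-56*1/97 + 119*(-1/70))) = 1/(-(-56/97 - 17/10)) = 1/(-1*(-2209/970)) = 1/(2209/970) = 970/2209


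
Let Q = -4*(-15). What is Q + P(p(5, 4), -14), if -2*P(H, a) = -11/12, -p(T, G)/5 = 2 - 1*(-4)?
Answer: 1451/24 ≈ 60.458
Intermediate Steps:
p(T, G) = -30 (p(T, G) = -5*(2 - 1*(-4)) = -5*(2 + 4) = -5*6 = -30)
P(H, a) = 11/24 (P(H, a) = -(-11)/(2*12) = -½*(-11/12) = 11/24)
Q = 60
Q + P(p(5, 4), -14) = 60 + 11/24 = 1451/24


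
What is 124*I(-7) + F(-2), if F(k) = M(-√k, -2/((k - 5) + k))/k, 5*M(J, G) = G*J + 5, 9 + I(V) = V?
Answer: -3969/2 + I*√2/45 ≈ -1984.5 + 0.031427*I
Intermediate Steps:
I(V) = -9 + V
M(J, G) = 1 + G*J/5 (M(J, G) = (G*J + 5)/5 = (5 + G*J)/5 = 1 + G*J/5)
F(k) = (1 + 2*√k/(5*(-5 + 2*k)))/k (F(k) = (1 + (-2/((k - 5) + k))*(-√k)/5)/k = (1 + (-2/((-5 + k) + k))*(-√k)/5)/k = (1 + (-2/(-5 + 2*k))*(-√k)/5)/k = (1 + 2*√k/(5*(-5 + 2*k)))/k)
124*I(-7) + F(-2) = 124*(-9 - 7) + (⅕)*(-25 + 2*√(-2) + 10*(-2))/(-2*(-5 + 2*(-2))) = 124*(-16) + (⅕)*(-½)*(-25 + 2*(I*√2) - 20)/(-5 - 4) = -1984 + (⅕)*(-½)*(-25 + 2*I*√2 - 20)/(-9) = -1984 + (⅕)*(-½)*(-⅑)*(-45 + 2*I*√2) = -1984 + (-½ + I*√2/45) = -3969/2 + I*√2/45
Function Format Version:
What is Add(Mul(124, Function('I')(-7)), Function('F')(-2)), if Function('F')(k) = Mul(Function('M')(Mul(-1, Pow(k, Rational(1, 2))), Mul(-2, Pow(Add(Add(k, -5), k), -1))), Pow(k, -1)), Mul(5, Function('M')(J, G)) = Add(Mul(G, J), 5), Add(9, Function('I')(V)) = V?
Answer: Add(Rational(-3969, 2), Mul(Rational(1, 45), I, Pow(2, Rational(1, 2)))) ≈ Add(-1984.5, Mul(0.031427, I))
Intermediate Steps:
Function('I')(V) = Add(-9, V)
Function('M')(J, G) = Add(1, Mul(Rational(1, 5), G, J)) (Function('M')(J, G) = Mul(Rational(1, 5), Add(Mul(G, J), 5)) = Mul(Rational(1, 5), Add(5, Mul(G, J))) = Add(1, Mul(Rational(1, 5), G, J)))
Function('F')(k) = Mul(Pow(k, -1), Add(1, Mul(Rational(2, 5), Pow(k, Rational(1, 2)), Pow(Add(-5, Mul(2, k)), -1)))) (Function('F')(k) = Mul(Add(1, Mul(Rational(1, 5), Mul(-2, Pow(Add(Add(k, -5), k), -1)), Mul(-1, Pow(k, Rational(1, 2))))), Pow(k, -1)) = Mul(Add(1, Mul(Rational(1, 5), Mul(-2, Pow(Add(Add(-5, k), k), -1)), Mul(-1, Pow(k, Rational(1, 2))))), Pow(k, -1)) = Mul(Add(1, Mul(Rational(1, 5), Mul(-2, Pow(Add(-5, Mul(2, k)), -1)), Mul(-1, Pow(k, Rational(1, 2))))), Pow(k, -1)) = Mul(Add(1, Mul(Rational(2, 5), Pow(k, Rational(1, 2)), Pow(Add(-5, Mul(2, k)), -1))), Pow(k, -1)) = Mul(Pow(k, -1), Add(1, Mul(Rational(2, 5), Pow(k, Rational(1, 2)), Pow(Add(-5, Mul(2, k)), -1)))))
Add(Mul(124, Function('I')(-7)), Function('F')(-2)) = Add(Mul(124, Add(-9, -7)), Mul(Rational(1, 5), Pow(-2, -1), Pow(Add(-5, Mul(2, -2)), -1), Add(-25, Mul(2, Pow(-2, Rational(1, 2))), Mul(10, -2)))) = Add(Mul(124, -16), Mul(Rational(1, 5), Rational(-1, 2), Pow(Add(-5, -4), -1), Add(-25, Mul(2, Mul(I, Pow(2, Rational(1, 2)))), -20))) = Add(-1984, Mul(Rational(1, 5), Rational(-1, 2), Pow(-9, -1), Add(-25, Mul(2, I, Pow(2, Rational(1, 2))), -20))) = Add(-1984, Mul(Rational(1, 5), Rational(-1, 2), Rational(-1, 9), Add(-45, Mul(2, I, Pow(2, Rational(1, 2)))))) = Add(-1984, Add(Rational(-1, 2), Mul(Rational(1, 45), I, Pow(2, Rational(1, 2))))) = Add(Rational(-3969, 2), Mul(Rational(1, 45), I, Pow(2, Rational(1, 2))))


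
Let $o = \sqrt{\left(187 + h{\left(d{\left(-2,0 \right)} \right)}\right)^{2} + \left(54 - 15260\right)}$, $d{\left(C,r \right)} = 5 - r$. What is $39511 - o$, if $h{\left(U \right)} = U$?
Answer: $39511 - 7 \sqrt{442} \approx 39364.0$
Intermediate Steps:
$o = 7 \sqrt{442}$ ($o = \sqrt{\left(187 + \left(5 - 0\right)\right)^{2} + \left(54 - 15260\right)} = \sqrt{\left(187 + \left(5 + 0\right)\right)^{2} + \left(54 - 15260\right)} = \sqrt{\left(187 + 5\right)^{2} - 15206} = \sqrt{192^{2} - 15206} = \sqrt{36864 - 15206} = \sqrt{21658} = 7 \sqrt{442} \approx 147.17$)
$39511 - o = 39511 - 7 \sqrt{442}$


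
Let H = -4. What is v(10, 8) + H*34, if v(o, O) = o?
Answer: -126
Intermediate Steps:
v(10, 8) + H*34 = 10 - 4*34 = 10 - 136 = -126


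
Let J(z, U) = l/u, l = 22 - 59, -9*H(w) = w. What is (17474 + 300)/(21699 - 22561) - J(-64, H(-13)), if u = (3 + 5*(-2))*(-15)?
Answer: -917188/45255 ≈ -20.267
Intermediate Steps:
H(w) = -w/9
u = 105 (u = (3 - 10)*(-15) = -7*(-15) = 105)
l = -37
J(z, U) = -37/105
(17474 + 300)/(21699 - 22561) - J(-64, H(-13)) = (17474 + 300)/(21699 - 22561) - 1*(-37/105) = 17774/(-862) + 37/105 = 17774*(-1/862) + 37/105 = -8887/431 + 37/105 = -917188/45255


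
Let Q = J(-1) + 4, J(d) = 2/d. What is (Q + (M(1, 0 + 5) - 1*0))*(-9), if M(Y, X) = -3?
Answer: 9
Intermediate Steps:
Q = 2 (Q = 2/(-1) + 4 = 2*(-1) + 4 = -2 + 4 = 2)
(Q + (M(1, 0 + 5) - 1*0))*(-9) = (2 + (-3 - 1*0))*(-9) = (2 + (-3 + 0))*(-9) = (2 - 3)*(-9) = -1*(-9) = 9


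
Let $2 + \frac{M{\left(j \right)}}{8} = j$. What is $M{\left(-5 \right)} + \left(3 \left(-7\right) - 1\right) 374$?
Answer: $-8284$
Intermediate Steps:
$M{\left(j \right)} = -16 + 8 j$
$M{\left(-5 \right)} + \left(3 \left(-7\right) - 1\right) 374 = \left(-16 + 8 \left(-5\right)\right) + \left(3 \left(-7\right) - 1\right) 374 = \left(-16 - 40\right) + \left(-21 - 1\right) 374 = -56 - 8228 = -8284$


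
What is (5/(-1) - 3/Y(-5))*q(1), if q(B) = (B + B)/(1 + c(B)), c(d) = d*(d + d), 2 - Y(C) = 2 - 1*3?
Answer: -4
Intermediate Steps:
Y(C) = 3 (Y(C) = 2 - (2 - 1*3) = 2 - (2 - 3) = 2 - 1*(-1) = 2 + 1 = 3)
c(d) = 2*d² (c(d) = d*(2*d) = 2*d²)
q(B) = 2*B/(1 + 2*B²) (q(B) = (B + B)/(1 + 2*B²) = (2*B)/(1 + 2*B²) = 2*B/(1 + 2*B²))
(5/(-1) - 3/Y(-5))*q(1) = (5/(-1) - 3/3)*(2*1/(1 + 2*1²)) = (5*(-1) - 3*⅓)*(2*1/(1 + 2*1)) = (-5 - 1)*(2*1/(1 + 2)) = -12/3 = -6*⅔ = -4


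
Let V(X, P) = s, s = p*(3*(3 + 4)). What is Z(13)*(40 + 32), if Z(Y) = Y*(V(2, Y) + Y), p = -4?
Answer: -66456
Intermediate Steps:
s = -84 (s = -12*(3 + 4) = -12*7 = -4*21 = -84)
V(X, P) = -84
Z(Y) = Y*(-84 + Y)
Z(13)*(40 + 32) = (13*(-84 + 13))*(40 + 32) = (13*(-71))*72 = -923*72 = -66456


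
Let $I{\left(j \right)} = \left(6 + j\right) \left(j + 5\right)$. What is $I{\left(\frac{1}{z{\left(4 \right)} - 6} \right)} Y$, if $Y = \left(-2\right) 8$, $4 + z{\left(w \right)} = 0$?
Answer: $- \frac{11564}{25} \approx -462.56$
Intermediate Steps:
$z{\left(w \right)} = -4$ ($z{\left(w \right)} = -4 + 0 = -4$)
$I{\left(j \right)} = \left(5 + j\right) \left(6 + j\right)$ ($I{\left(j \right)} = \left(6 + j\right) \left(5 + j\right) = \left(5 + j\right) \left(6 + j\right)$)
$Y = -16$
$I{\left(\frac{1}{z{\left(4 \right)} - 6} \right)} Y = \left(30 + \left(\frac{1}{-4 - 6}\right)^{2} + \frac{11}{-4 - 6}\right) \left(-16\right) = \left(30 + \left(\frac{1}{-10}\right)^{2} + \frac{11}{-10}\right) \left(-16\right) = \left(30 + \left(- \frac{1}{10}\right)^{2} + 11 \left(- \frac{1}{10}\right)\right) \left(-16\right) = \left(30 + \frac{1}{100} - \frac{11}{10}\right) \left(-16\right) = \frac{2891}{100} \left(-16\right) = - \frac{11564}{25}$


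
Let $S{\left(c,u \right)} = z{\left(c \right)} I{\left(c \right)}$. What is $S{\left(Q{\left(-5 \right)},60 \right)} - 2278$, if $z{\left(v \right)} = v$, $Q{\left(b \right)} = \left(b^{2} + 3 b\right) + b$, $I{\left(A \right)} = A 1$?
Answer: $-2253$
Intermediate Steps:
$I{\left(A \right)} = A$
$Q{\left(b \right)} = b^{2} + 4 b$
$S{\left(c,u \right)} = c^{2}$ ($S{\left(c,u \right)} = c c = c^{2}$)
$S{\left(Q{\left(-5 \right)},60 \right)} - 2278 = \left(- 5 \left(4 - 5\right)\right)^{2} - 2278 = \left(\left(-5\right) \left(-1\right)\right)^{2} - 2278 = 5^{2} - 2278 = 25 - 2278 = -2253$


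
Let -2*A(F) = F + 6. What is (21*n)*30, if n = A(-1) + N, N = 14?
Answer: 7245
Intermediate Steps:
A(F) = -3 - F/2 (A(F) = -(F + 6)/2 = -(6 + F)/2 = -3 - F/2)
n = 23/2 (n = (-3 - 1/2*(-1)) + 14 = (-3 + 1/2) + 14 = -5/2 + 14 = 23/2 ≈ 11.500)
(21*n)*30 = (21*(23/2))*30 = (483/2)*30 = 7245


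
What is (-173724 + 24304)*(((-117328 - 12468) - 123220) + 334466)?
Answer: -12170259000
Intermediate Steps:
(-173724 + 24304)*(((-117328 - 12468) - 123220) + 334466) = -149420*((-129796 - 123220) + 334466) = -149420*(-253016 + 334466) = -149420*81450 = -12170259000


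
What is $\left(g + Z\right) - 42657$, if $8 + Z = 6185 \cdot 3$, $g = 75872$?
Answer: $51762$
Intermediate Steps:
$Z = 18547$ ($Z = -8 + 6185 \cdot 3 = -8 + 18555 = 18547$)
$\left(g + Z\right) - 42657 = \left(75872 + 18547\right) - 42657 = 94419 - 42657 = 51762$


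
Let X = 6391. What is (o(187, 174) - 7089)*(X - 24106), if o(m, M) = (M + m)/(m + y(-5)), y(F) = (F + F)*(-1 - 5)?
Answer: 1632224670/13 ≈ 1.2556e+8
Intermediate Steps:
y(F) = -12*F (y(F) = (2*F)*(-6) = -12*F)
o(m, M) = (M + m)/(60 + m) (o(m, M) = (M + m)/(m - 12*(-5)) = (M + m)/(m + 60) = (M + m)/(60 + m))
(o(187, 174) - 7089)*(X - 24106) = ((174 + 187)/(60 + 187) - 7089)*(6391 - 24106) = (361/247 - 7089)*(-17715) = ((1/247)*361 - 7089)*(-17715) = (19/13 - 7089)*(-17715) = -92138/13*(-17715) = 1632224670/13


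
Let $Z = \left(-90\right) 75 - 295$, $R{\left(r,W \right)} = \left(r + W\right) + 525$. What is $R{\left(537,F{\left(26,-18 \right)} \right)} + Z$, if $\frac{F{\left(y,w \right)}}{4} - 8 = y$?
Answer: $-5847$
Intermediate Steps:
$F{\left(y,w \right)} = 32 + 4 y$
$R{\left(r,W \right)} = 525 + W + r$ ($R{\left(r,W \right)} = \left(W + r\right) + 525 = 525 + W + r$)
$Z = -7045$ ($Z = -6750 - 295 = -7045$)
$R{\left(537,F{\left(26,-18 \right)} \right)} + Z = \left(525 + \left(32 + 4 \cdot 26\right) + 537\right) - 7045 = \left(525 + \left(32 + 104\right) + 537\right) - 7045 = \left(525 + 136 + 537\right) - 7045 = 1198 - 7045 = -5847$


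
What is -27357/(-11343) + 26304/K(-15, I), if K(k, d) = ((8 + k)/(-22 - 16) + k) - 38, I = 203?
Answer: -1253668093/2529489 ≈ -495.62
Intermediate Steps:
K(k, d) = -726/19 + 37*k/38 (K(k, d) = ((8 + k)/(-38) + k) - 38 = ((8 + k)*(-1/38) + k) - 38 = ((-4/19 - k/38) + k) - 38 = (-4/19 + 37*k/38) - 38 = -726/19 + 37*k/38)
-27357/(-11343) + 26304/K(-15, I) = -27357/(-11343) + 26304/(-726/19 + (37/38)*(-15)) = -27357*(-1/11343) + 26304/(-726/19 - 555/38) = 9119/3781 + 26304/(-2007/38) = 9119/3781 + 26304*(-38/2007) = 9119/3781 - 333184/669 = -1253668093/2529489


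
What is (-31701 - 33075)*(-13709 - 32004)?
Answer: 2961105288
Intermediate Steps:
(-31701 - 33075)*(-13709 - 32004) = -64776*(-45713) = 2961105288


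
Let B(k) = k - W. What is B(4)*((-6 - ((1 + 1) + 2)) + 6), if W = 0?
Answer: -16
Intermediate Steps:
B(k) = k (B(k) = k - 1*0 = k + 0 = k)
B(4)*((-6 - ((1 + 1) + 2)) + 6) = 4*((-6 - ((1 + 1) + 2)) + 6) = 4*((-6 - (2 + 2)) + 6) = 4*((-6 - 1*4) + 6) = 4*((-6 - 4) + 6) = 4*(-10 + 6) = 4*(-4) = -16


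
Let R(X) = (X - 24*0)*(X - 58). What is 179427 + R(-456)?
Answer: 413811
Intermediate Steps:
R(X) = X*(-58 + X) (R(X) = (X + 0)*(-58 + X) = X*(-58 + X))
179427 + R(-456) = 179427 - 456*(-58 - 456) = 179427 - 456*(-514) = 179427 + 234384 = 413811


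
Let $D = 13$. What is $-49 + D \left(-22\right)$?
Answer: $-335$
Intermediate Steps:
$-49 + D \left(-22\right) = -49 + 13 \left(-22\right) = -49 - 286 = -335$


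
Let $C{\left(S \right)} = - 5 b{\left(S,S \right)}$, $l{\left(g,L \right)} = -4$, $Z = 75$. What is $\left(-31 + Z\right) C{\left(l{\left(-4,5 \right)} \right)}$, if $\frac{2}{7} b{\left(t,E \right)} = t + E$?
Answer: $6160$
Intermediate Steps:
$b{\left(t,E \right)} = \frac{7 E}{2} + \frac{7 t}{2}$ ($b{\left(t,E \right)} = \frac{7 \left(t + E\right)}{2} = \frac{7 \left(E + t\right)}{2} = \frac{7 E}{2} + \frac{7 t}{2}$)
$C{\left(S \right)} = - 35 S$ ($C{\left(S \right)} = - 5 \left(\frac{7 S}{2} + \frac{7 S}{2}\right) = - 5 \cdot 7 S = - 35 S$)
$\left(-31 + Z\right) C{\left(l{\left(-4,5 \right)} \right)} = \left(-31 + 75\right) \left(\left(-35\right) \left(-4\right)\right) = 44 \cdot 140 = 6160$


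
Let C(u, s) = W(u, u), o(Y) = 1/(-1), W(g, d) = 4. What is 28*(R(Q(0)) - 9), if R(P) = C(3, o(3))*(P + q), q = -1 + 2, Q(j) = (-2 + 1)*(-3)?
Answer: 196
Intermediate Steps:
Q(j) = 3 (Q(j) = -1*(-3) = 3)
o(Y) = -1
C(u, s) = 4
q = 1
R(P) = 4 + 4*P (R(P) = 4*(P + 1) = 4*(1 + P) = 4 + 4*P)
28*(R(Q(0)) - 9) = 28*((4 + 4*3) - 9) = 28*((4 + 12) - 9) = 28*(16 - 9) = 28*7 = 196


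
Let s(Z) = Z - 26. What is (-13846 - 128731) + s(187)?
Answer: -142416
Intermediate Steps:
s(Z) = -26 + Z
(-13846 - 128731) + s(187) = (-13846 - 128731) + (-26 + 187) = -142577 + 161 = -142416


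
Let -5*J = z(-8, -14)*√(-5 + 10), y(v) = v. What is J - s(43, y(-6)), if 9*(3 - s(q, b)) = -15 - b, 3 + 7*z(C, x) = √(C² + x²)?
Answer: -4 + √5*(3 - 2*√65)/35 ≈ -4.8385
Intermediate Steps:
z(C, x) = -3/7 + √(C² + x²)/7
s(q, b) = 14/3 + b/9 (s(q, b) = 3 - (-15 - b)/9 = 3 + (5/3 + b/9) = 14/3 + b/9)
J = -√5*(-3/7 + 2*√65/7)/5 (J = -(-3/7 + √((-8)² + (-14)²)/7)*√(-5 + 10)/5 = -(-3/7 + √(64 + 196)/7)*√5/5 = -(-3/7 + √260/7)*√5/5 = -(-3/7 + (2*√65)/7)*√5/5 = -(-3/7 + 2*√65/7)*√5/5 = -√5*(-3/7 + 2*√65/7)/5 ≈ -0.83849)
J - s(43, y(-6)) = √5*(3 - 2*√65)/35 - (14/3 + (⅑)*(-6)) = √5*(3 - 2*√65)/35 - (14/3 - ⅔) = √5*(3 - 2*√65)/35 - 1*4 = √5*(3 - 2*√65)/35 - 4 = -4 + √5*(3 - 2*√65)/35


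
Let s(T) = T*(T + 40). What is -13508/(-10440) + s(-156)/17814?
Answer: 17898073/7749090 ≈ 2.3097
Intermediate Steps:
s(T) = T*(40 + T)
-13508/(-10440) + s(-156)/17814 = -13508/(-10440) - 156*(40 - 156)/17814 = -13508*(-1/10440) - 156*(-116)*(1/17814) = 3377/2610 + 18096*(1/17814) = 3377/2610 + 3016/2969 = 17898073/7749090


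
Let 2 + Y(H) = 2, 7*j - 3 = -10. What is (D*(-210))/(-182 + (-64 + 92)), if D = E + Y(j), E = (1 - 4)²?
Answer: 135/11 ≈ 12.273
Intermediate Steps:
j = -1 (j = 3/7 + (⅐)*(-10) = 3/7 - 10/7 = -1)
Y(H) = 0 (Y(H) = -2 + 2 = 0)
E = 9 (E = (-3)² = 9)
D = 9 (D = 9 + 0 = 9)
(D*(-210))/(-182 + (-64 + 92)) = (9*(-210))/(-182 + (-64 + 92)) = -1890/(-182 + 28) = -1890/(-154) = -1890*(-1/154) = 135/11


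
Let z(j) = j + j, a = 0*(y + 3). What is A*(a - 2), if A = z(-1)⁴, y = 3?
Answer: -32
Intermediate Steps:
a = 0 (a = 0*(3 + 3) = 0*6 = 0)
z(j) = 2*j
A = 16 (A = (2*(-1))⁴ = (-2)⁴ = 16)
A*(a - 2) = 16*(0 - 2) = 16*(-2) = -32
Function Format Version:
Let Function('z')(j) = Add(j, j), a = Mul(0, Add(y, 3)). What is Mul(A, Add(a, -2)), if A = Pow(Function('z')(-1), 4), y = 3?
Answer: -32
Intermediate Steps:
a = 0 (a = Mul(0, Add(3, 3)) = Mul(0, 6) = 0)
Function('z')(j) = Mul(2, j)
A = 16 (A = Pow(Mul(2, -1), 4) = Pow(-2, 4) = 16)
Mul(A, Add(a, -2)) = Mul(16, Add(0, -2)) = Mul(16, -2) = -32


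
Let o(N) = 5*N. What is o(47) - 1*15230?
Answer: -14995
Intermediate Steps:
o(47) - 1*15230 = 5*47 - 1*15230 = 235 - 15230 = -14995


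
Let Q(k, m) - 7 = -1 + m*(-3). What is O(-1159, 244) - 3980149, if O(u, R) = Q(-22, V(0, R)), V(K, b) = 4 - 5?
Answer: -3980140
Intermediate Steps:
V(K, b) = -1
Q(k, m) = 6 - 3*m (Q(k, m) = 7 + (-1 + m*(-3)) = 7 + (-1 - 3*m) = 6 - 3*m)
O(u, R) = 9 (O(u, R) = 6 - 3*(-1) = 6 + 3 = 9)
O(-1159, 244) - 3980149 = 9 - 3980149 = -3980140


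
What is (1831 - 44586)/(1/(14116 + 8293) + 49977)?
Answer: -958096795/1119934594 ≈ -0.85549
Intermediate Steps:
(1831 - 44586)/(1/(14116 + 8293) + 49977) = -42755/(1/22409 + 49977) = -42755/1119934594/22409 = -42755*22409/1119934594 = -958096795/1119934594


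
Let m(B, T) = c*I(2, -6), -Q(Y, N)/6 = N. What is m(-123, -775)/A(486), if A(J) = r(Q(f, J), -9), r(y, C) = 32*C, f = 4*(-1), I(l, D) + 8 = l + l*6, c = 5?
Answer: -5/48 ≈ -0.10417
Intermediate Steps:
I(l, D) = -8 + 7*l (I(l, D) = -8 + (l + l*6) = -8 + (l + 6*l) = -8 + 7*l)
f = -4
Q(Y, N) = -6*N
m(B, T) = 30 (m(B, T) = 5*(-8 + 7*2) = 5*(-8 + 14) = 5*6 = 30)
A(J) = -288 (A(J) = 32*(-9) = -288)
m(-123, -775)/A(486) = 30/(-288) = 30*(-1/288) = -5/48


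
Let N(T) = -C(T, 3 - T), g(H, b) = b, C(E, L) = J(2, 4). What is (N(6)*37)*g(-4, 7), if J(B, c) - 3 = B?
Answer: -1295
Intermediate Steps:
J(B, c) = 3 + B
C(E, L) = 5 (C(E, L) = 3 + 2 = 5)
N(T) = -5 (N(T) = -1*5 = -5)
(N(6)*37)*g(-4, 7) = -5*37*7 = -185*7 = -1295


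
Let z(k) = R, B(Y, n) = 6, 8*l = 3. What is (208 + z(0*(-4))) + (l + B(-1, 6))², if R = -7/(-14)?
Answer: 15945/64 ≈ 249.14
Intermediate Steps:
l = 3/8 (l = (⅛)*3 = 3/8 ≈ 0.37500)
R = ½ (R = -7*(-1/14) = ½ ≈ 0.50000)
z(k) = ½
(208 + z(0*(-4))) + (l + B(-1, 6))² = (208 + ½) + (3/8 + 6)² = 417/2 + (51/8)² = 417/2 + 2601/64 = 15945/64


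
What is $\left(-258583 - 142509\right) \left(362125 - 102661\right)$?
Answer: $-104068934688$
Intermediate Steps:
$\left(-258583 - 142509\right) \left(362125 - 102661\right) = \left(-258583 - 142509\right) 259464 = \left(-401092\right) 259464 = -104068934688$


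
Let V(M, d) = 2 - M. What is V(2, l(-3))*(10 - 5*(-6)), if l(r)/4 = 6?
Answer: 0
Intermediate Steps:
l(r) = 24 (l(r) = 4*6 = 24)
V(2, l(-3))*(10 - 5*(-6)) = (2 - 1*2)*(10 - 5*(-6)) = (2 - 2)*(10 + 30) = 0*40 = 0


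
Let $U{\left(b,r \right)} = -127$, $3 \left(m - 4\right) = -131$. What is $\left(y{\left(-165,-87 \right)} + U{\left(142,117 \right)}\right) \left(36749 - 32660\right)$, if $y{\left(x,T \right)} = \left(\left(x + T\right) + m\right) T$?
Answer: $103239072$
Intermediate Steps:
$m = - \frac{119}{3}$ ($m = 4 + \frac{1}{3} \left(-131\right) = 4 - \frac{131}{3} = - \frac{119}{3} \approx -39.667$)
$y{\left(x,T \right)} = T \left(- \frac{119}{3} + T + x\right)$ ($y{\left(x,T \right)} = \left(\left(x + T\right) - \frac{119}{3}\right) T = \left(\left(T + x\right) - \frac{119}{3}\right) T = \left(- \frac{119}{3} + T + x\right) T = T \left(- \frac{119}{3} + T + x\right)$)
$\left(y{\left(-165,-87 \right)} + U{\left(142,117 \right)}\right) \left(36749 - 32660\right) = \left(\frac{1}{3} \left(-87\right) \left(-119 + 3 \left(-87\right) + 3 \left(-165\right)\right) - 127\right) \left(36749 - 32660\right) = \left(\frac{1}{3} \left(-87\right) \left(-119 - 261 - 495\right) - 127\right) 4089 = \left(\frac{1}{3} \left(-87\right) \left(-875\right) - 127\right) 4089 = \left(25375 - 127\right) 4089 = 25248 \cdot 4089 = 103239072$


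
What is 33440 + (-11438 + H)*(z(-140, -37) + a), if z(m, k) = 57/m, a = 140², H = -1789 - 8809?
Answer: -2159315941/5 ≈ -4.3186e+8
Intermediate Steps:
H = -10598
a = 19600
33440 + (-11438 + H)*(z(-140, -37) + a) = 33440 + (-11438 - 10598)*(57/(-140) + 19600) = 33440 - 22036*(57*(-1/140) + 19600) = 33440 - 22036*(-57/140 + 19600) = 33440 - 22036*2743943/140 = 33440 - 2159483141/5 = -2159315941/5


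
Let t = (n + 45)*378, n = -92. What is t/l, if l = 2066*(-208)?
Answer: 8883/214864 ≈ 0.041342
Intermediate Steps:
t = -17766 (t = (-92 + 45)*378 = -47*378 = -17766)
l = -429728
t/l = -17766/(-429728) = -17766*(-1/429728) = 8883/214864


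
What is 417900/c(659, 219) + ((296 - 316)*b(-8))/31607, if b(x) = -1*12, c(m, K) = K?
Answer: 4402872620/2307311 ≈ 1908.2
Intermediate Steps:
b(x) = -12
417900/c(659, 219) + ((296 - 316)*b(-8))/31607 = 417900/219 + ((296 - 316)*(-12))/31607 = 417900*(1/219) - 20*(-12)*(1/31607) = 139300/73 + 240*(1/31607) = 139300/73 + 240/31607 = 4402872620/2307311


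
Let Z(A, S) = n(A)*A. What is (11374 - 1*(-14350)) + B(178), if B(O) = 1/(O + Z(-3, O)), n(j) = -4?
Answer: 4887561/190 ≈ 25724.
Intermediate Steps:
Z(A, S) = -4*A
B(O) = 1/(12 + O) (B(O) = 1/(O - 4*(-3)) = 1/(O + 12) = 1/(12 + O))
(11374 - 1*(-14350)) + B(178) = (11374 - 1*(-14350)) + 1/(12 + 178) = (11374 + 14350) + 1/190 = 25724 + 1/190 = 4887561/190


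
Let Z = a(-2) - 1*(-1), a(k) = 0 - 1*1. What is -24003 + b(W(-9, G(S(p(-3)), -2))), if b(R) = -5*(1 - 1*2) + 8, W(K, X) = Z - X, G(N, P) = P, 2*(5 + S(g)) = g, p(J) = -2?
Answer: -23990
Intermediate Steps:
a(k) = -1 (a(k) = 0 - 1 = -1)
S(g) = -5 + g/2
Z = 0 (Z = -1 - 1*(-1) = -1 + 1 = 0)
W(K, X) = -X (W(K, X) = 0 - X = -X)
b(R) = 13 (b(R) = -5*(1 - 2) + 8 = -5*(-1) + 8 = 5 + 8 = 13)
-24003 + b(W(-9, G(S(p(-3)), -2))) = -24003 + 13 = -23990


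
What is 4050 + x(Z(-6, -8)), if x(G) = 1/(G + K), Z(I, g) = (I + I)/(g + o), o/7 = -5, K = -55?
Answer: 9529607/2353 ≈ 4050.0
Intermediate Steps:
o = -35 (o = 7*(-5) = -35)
Z(I, g) = 2*I/(-35 + g) (Z(I, g) = (I + I)/(g - 35) = (2*I)/(-35 + g) = 2*I/(-35 + g))
x(G) = 1/(-55 + G) (x(G) = 1/(G - 55) = 1/(-55 + G))
4050 + x(Z(-6, -8)) = 4050 + 1/(-55 + 2*(-6)/(-35 - 8)) = 4050 + 1/(-55 + 2*(-6)/(-43)) = 4050 + 1/(-55 + 2*(-6)*(-1/43)) = 4050 + 1/(-55 + 12/43) = 4050 + 1/(-2353/43) = 4050 - 43/2353 = 9529607/2353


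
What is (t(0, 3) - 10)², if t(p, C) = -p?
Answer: 100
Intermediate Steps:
(t(0, 3) - 10)² = (-1*0 - 10)² = (0 - 10)² = (-10)² = 100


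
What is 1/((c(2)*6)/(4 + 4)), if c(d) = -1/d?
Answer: -8/3 ≈ -2.6667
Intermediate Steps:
1/((c(2)*6)/(4 + 4)) = 1/((-1/2*6)/(4 + 4)) = 1/((-1*1/2*6)/8) = 1/(-1/2*6*(1/8)) = 1/(-3*1/8) = 1/(-3/8) = -8/3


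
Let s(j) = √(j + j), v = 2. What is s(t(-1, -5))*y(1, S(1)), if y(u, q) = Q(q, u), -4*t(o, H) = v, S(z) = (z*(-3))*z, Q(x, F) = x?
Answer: -3*I ≈ -3.0*I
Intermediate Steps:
S(z) = -3*z² (S(z) = (-3*z)*z = -3*z²)
t(o, H) = -½ (t(o, H) = -¼*2 = -½)
y(u, q) = q
s(j) = √2*√j (s(j) = √(2*j) = √2*√j)
s(t(-1, -5))*y(1, S(1)) = (√2*√(-½))*(-3*1²) = (√2*(I*√2/2))*(-3*1) = I*(-3) = -3*I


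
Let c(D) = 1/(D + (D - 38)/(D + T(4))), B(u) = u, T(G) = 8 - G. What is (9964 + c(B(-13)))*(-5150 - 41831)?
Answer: -936224555/2 ≈ -4.6811e+8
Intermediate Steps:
c(D) = 1/(D + (-38 + D)/(4 + D)) (c(D) = 1/(D + (D - 38)/(D + (8 - 1*4))) = 1/(D + (-38 + D)/(D + (8 - 4))) = 1/(D + (-38 + D)/(D + 4)) = 1/(D + (-38 + D)/(4 + D)))
(9964 + c(B(-13)))*(-5150 - 41831) = (9964 + (4 - 13)/(-38 + (-13)**2 + 5*(-13)))*(-5150 - 41831) = (9964 - 9/(-38 + 169 - 65))*(-46981) = (9964 - 9/66)*(-46981) = (9964 + (1/66)*(-9))*(-46981) = (9964 - 3/22)*(-46981) = (219205/22)*(-46981) = -936224555/2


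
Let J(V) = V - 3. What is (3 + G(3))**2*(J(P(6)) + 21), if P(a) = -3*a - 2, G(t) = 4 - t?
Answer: -32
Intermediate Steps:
P(a) = -2 - 3*a
J(V) = -3 + V
(3 + G(3))**2*(J(P(6)) + 21) = (3 + (4 - 1*3))**2*((-3 + (-2 - 3*6)) + 21) = (3 + (4 - 3))**2*((-3 + (-2 - 18)) + 21) = (3 + 1)**2*((-3 - 20) + 21) = 4**2*(-23 + 21) = 16*(-2) = -32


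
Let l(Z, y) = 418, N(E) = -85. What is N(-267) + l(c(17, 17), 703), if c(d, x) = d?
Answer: 333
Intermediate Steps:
N(-267) + l(c(17, 17), 703) = -85 + 418 = 333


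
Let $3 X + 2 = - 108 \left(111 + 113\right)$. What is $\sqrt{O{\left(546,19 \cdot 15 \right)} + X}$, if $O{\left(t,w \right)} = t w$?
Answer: $\frac{2 \sqrt{331977}}{3} \approx 384.12$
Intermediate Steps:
$X = - \frac{24194}{3}$ ($X = - \frac{2}{3} + \frac{\left(-108\right) \left(111 + 113\right)}{3} = - \frac{2}{3} + \frac{\left(-108\right) 224}{3} = - \frac{2}{3} + \frac{1}{3} \left(-24192\right) = - \frac{2}{3} - 8064 = - \frac{24194}{3} \approx -8064.7$)
$\sqrt{O{\left(546,19 \cdot 15 \right)} + X} = \sqrt{546 \cdot 19 \cdot 15 - \frac{24194}{3}} = \sqrt{546 \cdot 285 - \frac{24194}{3}} = \sqrt{155610 - \frac{24194}{3}} = \sqrt{\frac{442636}{3}} = \frac{2 \sqrt{331977}}{3}$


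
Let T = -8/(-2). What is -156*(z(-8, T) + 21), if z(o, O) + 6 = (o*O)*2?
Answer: 7644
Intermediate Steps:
T = 4 (T = -8*(-1/2) = 4)
z(o, O) = -6 + 2*O*o (z(o, O) = -6 + (o*O)*2 = -6 + (O*o)*2 = -6 + 2*O*o)
-156*(z(-8, T) + 21) = -156*((-6 + 2*4*(-8)) + 21) = -156*((-6 - 64) + 21) = -156*(-70 + 21) = -156*(-49) = 7644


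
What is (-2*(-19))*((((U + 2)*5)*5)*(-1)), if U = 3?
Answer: -4750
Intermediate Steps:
(-2*(-19))*((((U + 2)*5)*5)*(-1)) = (-2*(-19))*((((3 + 2)*5)*5)*(-1)) = 38*(((5*5)*5)*(-1)) = 38*((25*5)*(-1)) = 38*(125*(-1)) = 38*(-125) = -4750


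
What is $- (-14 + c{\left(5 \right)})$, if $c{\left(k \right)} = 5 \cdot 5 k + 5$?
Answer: $-116$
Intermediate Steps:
$c{\left(k \right)} = 5 + 25 k$ ($c{\left(k \right)} = 25 k + 5 = 5 + 25 k$)
$- (-14 + c{\left(5 \right)}) = - (-14 + \left(5 + 25 \cdot 5\right)) = - (-14 + \left(5 + 125\right)) = - (-14 + 130) = \left(-1\right) 116 = -116$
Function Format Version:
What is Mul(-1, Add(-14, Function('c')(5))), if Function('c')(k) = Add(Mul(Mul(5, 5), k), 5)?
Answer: -116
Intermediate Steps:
Function('c')(k) = Add(5, Mul(25, k)) (Function('c')(k) = Add(Mul(25, k), 5) = Add(5, Mul(25, k)))
Mul(-1, Add(-14, Function('c')(5))) = Mul(-1, Add(-14, Add(5, Mul(25, 5)))) = Mul(-1, Add(-14, Add(5, 125))) = Mul(-1, Add(-14, 130)) = Mul(-1, 116) = -116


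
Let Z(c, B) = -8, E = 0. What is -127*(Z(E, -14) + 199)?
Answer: -24257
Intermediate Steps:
-127*(Z(E, -14) + 199) = -127*(-8 + 199) = -127*191 = -24257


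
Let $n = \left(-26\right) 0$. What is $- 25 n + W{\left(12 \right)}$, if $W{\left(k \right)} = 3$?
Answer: $3$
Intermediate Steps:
$n = 0$
$- 25 n + W{\left(12 \right)} = \left(-25\right) 0 + 3 = 0 + 3 = 3$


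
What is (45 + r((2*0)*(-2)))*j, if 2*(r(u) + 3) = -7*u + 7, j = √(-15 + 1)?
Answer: 91*I*√14/2 ≈ 170.25*I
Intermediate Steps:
j = I*√14 (j = √(-14) = I*√14 ≈ 3.7417*I)
r(u) = ½ - 7*u/2 (r(u) = -3 + (-7*u + 7)/2 = -3 + (7 - 7*u)/2 = -3 + (7/2 - 7*u/2) = ½ - 7*u/2)
(45 + r((2*0)*(-2)))*j = (45 + (½ - 7*2*0*(-2)/2))*(I*√14) = (45 + (½ - 0*(-2)))*(I*√14) = (45 + (½ - 7/2*0))*(I*√14) = (45 + (½ + 0))*(I*√14) = (45 + ½)*(I*√14) = 91*(I*√14)/2 = 91*I*√14/2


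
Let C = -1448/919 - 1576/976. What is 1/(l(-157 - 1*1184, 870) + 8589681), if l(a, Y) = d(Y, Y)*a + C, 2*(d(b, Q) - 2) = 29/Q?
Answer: 1121180/9627542903457 ≈ 1.1646e-7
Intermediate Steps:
d(b, Q) = 2 + 29/(2*Q) (d(b, Q) = 2 + (29/Q)/2 = 2 + 29/(2*Q))
C = -357699/112118 (C = -1448*1/919 - 1576*1/976 = -1448/919 - 197/122 = -357699/112118 ≈ -3.1904)
l(a, Y) = -357699/112118 + a*(2 + 29/(2*Y)) (l(a, Y) = (2 + 29/(2*Y))*a - 357699/112118 = a*(2 + 29/(2*Y)) - 357699/112118 = -357699/112118 + a*(2 + 29/(2*Y)))
1/(l(-157 - 1*1184, 870) + 8589681) = 1/((-357699/112118 + 2*(-157 - 1*1184) + (29/2)*(-157 - 1*1184)/870) + 8589681) = 1/((-357699/112118 + 2*(-157 - 1184) + (29/2)*(-157 - 1184)*(1/870)) + 8589681) = 1/((-357699/112118 + 2*(-1341) + (29/2)*(-1341)*(1/870)) + 8589681) = 1/((-357699/112118 - 2682 - 447/20) + 8589681) = 1/(-3035640123/1121180 + 8589681) = 1/(9627542903457/1121180) = 1121180/9627542903457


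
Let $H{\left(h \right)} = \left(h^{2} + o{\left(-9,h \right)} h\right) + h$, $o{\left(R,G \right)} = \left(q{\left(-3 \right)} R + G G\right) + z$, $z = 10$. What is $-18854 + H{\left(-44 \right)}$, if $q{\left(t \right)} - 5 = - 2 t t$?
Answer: $-107734$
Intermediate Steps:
$q{\left(t \right)} = 5 - 2 t^{2}$ ($q{\left(t \right)} = 5 + - 2 t t = 5 - 2 t^{2}$)
$o{\left(R,G \right)} = 10 + G^{2} - 13 R$ ($o{\left(R,G \right)} = \left(\left(5 - 2 \left(-3\right)^{2}\right) R + G G\right) + 10 = \left(\left(5 - 18\right) R + G^{2}\right) + 10 = \left(- 13 R + G^{2}\right) + 10 = \left(G^{2} - 13 R\right) + 10 = 10 + G^{2} - 13 R$)
$H{\left(h \right)} = h + h^{2} + h \left(127 + h^{2}\right)$ ($H{\left(h \right)} = \left(h^{2} + \left(10 + h^{2} - -117\right) h\right) + h = \left(h^{2} + \left(10 + h^{2} + 117\right) h\right) + h = \left(h^{2} + \left(127 + h^{2}\right) h\right) + h = \left(h^{2} + h \left(127 + h^{2}\right)\right) + h = h + h^{2} + h \left(127 + h^{2}\right)$)
$-18854 + H{\left(-44 \right)} = -18854 - 44 \left(128 - 44 + \left(-44\right)^{2}\right) = -18854 - 44 \left(128 - 44 + 1936\right) = -18854 - 88880 = -107734$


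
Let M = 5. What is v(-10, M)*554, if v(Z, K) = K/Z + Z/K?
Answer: -1385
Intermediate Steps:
v(-10, M)*554 = (5/(-10) - 10/5)*554 = (5*(-1/10) - 10*1/5)*554 = (-1/2 - 2)*554 = -5/2*554 = -1385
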